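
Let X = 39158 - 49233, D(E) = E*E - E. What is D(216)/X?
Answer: -9288/2015 ≈ -4.6094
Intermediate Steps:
D(E) = E**2 - E
X = -10075
D(216)/X = (216*(-1 + 216))/(-10075) = (216*215)*(-1/10075) = 46440*(-1/10075) = -9288/2015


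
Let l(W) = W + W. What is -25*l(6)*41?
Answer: -12300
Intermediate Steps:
l(W) = 2*W
-25*l(6)*41 = -50*6*41 = -25*12*41 = -300*41 = -12300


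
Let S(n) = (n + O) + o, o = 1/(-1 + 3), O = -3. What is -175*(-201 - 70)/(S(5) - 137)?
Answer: -94850/269 ≈ -352.60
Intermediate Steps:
o = ½ (o = 1/2 = ½ ≈ 0.50000)
S(n) = -5/2 + n (S(n) = (n - 3) + ½ = (-3 + n) + ½ = -5/2 + n)
-175*(-201 - 70)/(S(5) - 137) = -175*(-201 - 70)/((-5/2 + 5) - 137) = -(-47425)/(5/2 - 137) = -(-47425)/(-269/2) = -(-47425)*(-2)/269 = -175*542/269 = -94850/269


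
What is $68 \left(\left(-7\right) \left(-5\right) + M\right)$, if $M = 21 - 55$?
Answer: $68$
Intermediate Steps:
$M = -34$ ($M = 21 - 55 = -34$)
$68 \left(\left(-7\right) \left(-5\right) + M\right) = 68 \left(\left(-7\right) \left(-5\right) - 34\right) = 68 \left(35 - 34\right) = 68 \cdot 1 = 68$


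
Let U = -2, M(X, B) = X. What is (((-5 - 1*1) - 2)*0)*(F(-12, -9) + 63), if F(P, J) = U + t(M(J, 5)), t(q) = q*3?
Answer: 0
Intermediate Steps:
t(q) = 3*q
F(P, J) = -2 + 3*J
(((-5 - 1*1) - 2)*0)*(F(-12, -9) + 63) = (((-5 - 1*1) - 2)*0)*((-2 + 3*(-9)) + 63) = (((-5 - 1) - 2)*0)*((-2 - 27) + 63) = ((-6 - 2)*0)*(-29 + 63) = -8*0*34 = 0*34 = 0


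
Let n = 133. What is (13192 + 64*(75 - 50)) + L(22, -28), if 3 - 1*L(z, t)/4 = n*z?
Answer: 3100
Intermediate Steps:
L(z, t) = 12 - 532*z
(13192 + 64*(75 - 50)) + L(22, -28) = (13192 + 64*(75 - 50)) + (12 - 532*22) = (13192 + 64*25) + (12 - 11704) = (13192 + 1600) - 11692 = 14792 - 11692 = 3100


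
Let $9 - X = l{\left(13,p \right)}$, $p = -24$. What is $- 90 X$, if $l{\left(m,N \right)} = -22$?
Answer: $-2790$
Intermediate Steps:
$X = 31$ ($X = 9 - -22 = 9 + 22 = 31$)
$- 90 X = \left(-90\right) 31 = -2790$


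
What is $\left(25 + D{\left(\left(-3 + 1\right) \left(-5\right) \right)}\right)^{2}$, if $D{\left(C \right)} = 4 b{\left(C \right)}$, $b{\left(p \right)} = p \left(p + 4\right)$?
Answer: $342225$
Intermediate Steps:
$b{\left(p \right)} = p \left(4 + p\right)$
$D{\left(C \right)} = 4 C \left(4 + C\right)$
$\left(25 + D{\left(\left(-3 + 1\right) \left(-5\right) \right)}\right)^{2} = \left(25 + 4 \left(-3 + 1\right) \left(-5\right) \left(4 + \left(-3 + 1\right) \left(-5\right)\right)\right)^{2} = \left(25 + 4 \left(\left(-2\right) \left(-5\right)\right) \left(4 - -10\right)\right)^{2} = \left(25 + 4 \cdot 10 \left(4 + 10\right)\right)^{2} = \left(25 + 4 \cdot 10 \cdot 14\right)^{2} = \left(25 + 560\right)^{2} = 585^{2} = 342225$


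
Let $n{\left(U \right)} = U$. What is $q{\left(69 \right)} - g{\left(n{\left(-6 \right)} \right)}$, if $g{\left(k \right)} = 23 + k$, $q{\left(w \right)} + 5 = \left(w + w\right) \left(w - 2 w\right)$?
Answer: $-9544$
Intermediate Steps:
$q{\left(w \right)} = -5 - 2 w^{2}$ ($q{\left(w \right)} = -5 + \left(w + w\right) \left(w - 2 w\right) = -5 + 2 w \left(- w\right) = -5 - 2 w^{2}$)
$q{\left(69 \right)} - g{\left(n{\left(-6 \right)} \right)} = \left(-5 - 2 \cdot 69^{2}\right) - \left(23 - 6\right) = \left(-5 - 9522\right) - 17 = -9527 - 17 = -9544$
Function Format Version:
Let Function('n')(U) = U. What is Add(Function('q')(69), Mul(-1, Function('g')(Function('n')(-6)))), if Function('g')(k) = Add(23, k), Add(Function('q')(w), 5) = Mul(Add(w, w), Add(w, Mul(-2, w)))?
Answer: -9544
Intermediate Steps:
Function('q')(w) = Add(-5, Mul(-2, Pow(w, 2))) (Function('q')(w) = Add(-5, Mul(Add(w, w), Add(w, Mul(-2, w)))) = Add(-5, Mul(Mul(2, w), Mul(-1, w))) = Add(-5, Mul(-2, Pow(w, 2))))
Add(Function('q')(69), Mul(-1, Function('g')(Function('n')(-6)))) = Add(Add(-5, Mul(-2, Pow(69, 2))), Mul(-1, Add(23, -6))) = Add(Add(-5, Mul(-2, 4761)), Mul(-1, 17)) = Add(Add(-5, -9522), -17) = Add(-9527, -17) = -9544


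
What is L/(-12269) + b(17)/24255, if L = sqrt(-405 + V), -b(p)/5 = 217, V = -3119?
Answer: -31/693 - 2*I*sqrt(881)/12269 ≈ -0.044733 - 0.0048385*I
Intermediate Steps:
b(p) = -1085 (b(p) = -5*217 = -1085)
L = 2*I*sqrt(881) (L = sqrt(-405 - 3119) = sqrt(-3524) = 2*I*sqrt(881) ≈ 59.363*I)
L/(-12269) + b(17)/24255 = (2*I*sqrt(881))/(-12269) - 1085/24255 = (2*I*sqrt(881))*(-1/12269) - 1085*1/24255 = -2*I*sqrt(881)/12269 - 31/693 = -31/693 - 2*I*sqrt(881)/12269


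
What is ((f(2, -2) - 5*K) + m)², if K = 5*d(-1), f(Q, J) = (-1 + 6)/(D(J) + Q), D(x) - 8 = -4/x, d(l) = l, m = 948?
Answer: 136445761/144 ≈ 9.4754e+5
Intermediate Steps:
D(x) = 8 - 4/x
f(Q, J) = 5/(8 + Q - 4/J) (f(Q, J) = (-1 + 6)/((8 - 4/J) + Q) = 5/(8 + Q - 4/J))
K = -5 (K = 5*(-1) = -5)
((f(2, -2) - 5*K) + m)² = ((5*(-2)/(-4 + 8*(-2) - 2*2) - 5*(-5)) + 948)² = ((5*(-2)/(-4 - 16 - 4) + 25) + 948)² = ((5*(-2)/(-24) + 25) + 948)² = ((5*(-2)*(-1/24) + 25) + 948)² = ((5/12 + 25) + 948)² = (305/12 + 948)² = (11681/12)² = 136445761/144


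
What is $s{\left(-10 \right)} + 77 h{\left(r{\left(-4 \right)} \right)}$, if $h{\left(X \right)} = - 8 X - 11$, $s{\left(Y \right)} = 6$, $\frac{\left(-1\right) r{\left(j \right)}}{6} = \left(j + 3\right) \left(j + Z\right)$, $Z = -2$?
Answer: $21335$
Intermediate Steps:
$r{\left(j \right)} = - 6 \left(-2 + j\right) \left(3 + j\right)$ ($r{\left(j \right)} = - 6 \left(j + 3\right) \left(j - 2\right) = - 6 \left(3 + j\right) \left(-2 + j\right) = - 6 \left(-2 + j\right) \left(3 + j\right)$)
$h{\left(X \right)} = -11 - 8 X$
$s{\left(-10 \right)} + 77 h{\left(r{\left(-4 \right)} \right)} = 6 + 77 \left(-11 - 8 \left(36 - -24 - 6 \left(-4\right)^{2}\right)\right) = 6 + 77 \left(-11 - 8 \left(36 + 24 - 96\right)\right) = 6 + 77 \left(-11 - -288\right) = 6 + 77 \left(-11 + 288\right) = 6 + 77 \cdot 277 = 6 + 21329 = 21335$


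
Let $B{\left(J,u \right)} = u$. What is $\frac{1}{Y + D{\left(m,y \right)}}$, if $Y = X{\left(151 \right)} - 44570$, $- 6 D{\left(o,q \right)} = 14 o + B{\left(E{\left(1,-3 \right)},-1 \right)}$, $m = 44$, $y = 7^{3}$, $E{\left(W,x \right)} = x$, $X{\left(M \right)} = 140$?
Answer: $- \frac{2}{89065} \approx -2.2455 \cdot 10^{-5}$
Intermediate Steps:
$y = 343$
$D{\left(o,q \right)} = \frac{1}{6} - \frac{7 o}{3}$ ($D{\left(o,q \right)} = - \frac{14 o - 1}{6} = - \frac{-1 + 14 o}{6} = \frac{1}{6} - \frac{7 o}{3}$)
$Y = -44430$ ($Y = 140 - 44570 = -44430$)
$\frac{1}{Y + D{\left(m,y \right)}} = \frac{1}{-44430 + \left(\frac{1}{6} - \frac{308}{3}\right)} = \frac{1}{-44430 - \frac{205}{2}} = \frac{1}{- \frac{89065}{2}} = - \frac{2}{89065}$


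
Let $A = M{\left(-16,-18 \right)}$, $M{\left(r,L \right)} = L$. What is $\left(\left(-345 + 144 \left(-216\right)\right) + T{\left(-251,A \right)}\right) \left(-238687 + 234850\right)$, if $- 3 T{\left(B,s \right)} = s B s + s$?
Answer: $16633395$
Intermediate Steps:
$A = -18$
$T{\left(B,s \right)} = - \frac{s}{3} - \frac{B s^{2}}{3}$ ($T{\left(B,s \right)} = - \frac{s B s + s}{3} = - \frac{B s s + s}{3} = - \frac{B s^{2} + s}{3} = - \frac{s + B s^{2}}{3} = - \frac{s}{3} - \frac{B s^{2}}{3}$)
$\left(\left(-345 + 144 \left(-216\right)\right) + T{\left(-251,A \right)}\right) \left(-238687 + 234850\right) = \left(\left(-345 + 144 \left(-216\right)\right) - - 6 \left(1 - -4518\right)\right) \left(-238687 + 234850\right) = \left(\left(-345 - 31104\right) - - 6 \left(1 + 4518\right)\right) \left(-3837\right) = \left(-31449 - \left(-6\right) 4519\right) \left(-3837\right) = \left(-31449 + 27114\right) \left(-3837\right) = \left(-4335\right) \left(-3837\right) = 16633395$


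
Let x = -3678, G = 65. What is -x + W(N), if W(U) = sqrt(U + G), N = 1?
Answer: 3678 + sqrt(66) ≈ 3686.1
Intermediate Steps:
W(U) = sqrt(65 + U) (W(U) = sqrt(U + 65) = sqrt(65 + U))
-x + W(N) = -1*(-3678) + sqrt(65 + 1) = 3678 + sqrt(66)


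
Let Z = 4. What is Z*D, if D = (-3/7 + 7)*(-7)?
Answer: -184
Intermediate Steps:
D = -46 (D = (-3*1/7 + 7)*(-7) = (-3/7 + 7)*(-7) = (46/7)*(-7) = -46)
Z*D = 4*(-46) = -184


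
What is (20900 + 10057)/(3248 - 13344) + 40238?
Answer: 406211891/10096 ≈ 40235.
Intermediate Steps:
(20900 + 10057)/(3248 - 13344) + 40238 = 30957/(-10096) + 40238 = 30957*(-1/10096) + 40238 = -30957/10096 + 40238 = 406211891/10096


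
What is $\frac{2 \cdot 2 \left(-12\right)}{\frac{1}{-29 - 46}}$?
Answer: $3600$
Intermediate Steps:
$\frac{2 \cdot 2 \left(-12\right)}{\frac{1}{-29 - 46}} = \frac{4 \left(-12\right)}{\frac{1}{-75}} = - \frac{48}{- \frac{1}{75}} = \left(-48\right) \left(-75\right) = 3600$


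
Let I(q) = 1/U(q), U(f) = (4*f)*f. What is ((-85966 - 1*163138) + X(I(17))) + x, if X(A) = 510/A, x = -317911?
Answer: 22545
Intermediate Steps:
U(f) = 4*f²
I(q) = 1/(4*q²)
((-85966 - 1*163138) + X(I(17))) + x = ((-85966 - 1*163138) + 510/(((¼)/17²))) - 317911 = ((-85966 - 163138) + 510/(((¼)*(1/289)))) - 317911 = (-249104 + 510/(1/1156)) - 317911 = (-249104 + 510*1156) - 317911 = (-249104 + 589560) - 317911 = 340456 - 317911 = 22545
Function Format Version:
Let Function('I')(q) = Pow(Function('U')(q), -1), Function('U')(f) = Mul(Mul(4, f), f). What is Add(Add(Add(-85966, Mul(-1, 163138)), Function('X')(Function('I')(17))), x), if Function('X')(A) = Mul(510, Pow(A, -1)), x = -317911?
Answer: 22545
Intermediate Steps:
Function('U')(f) = Mul(4, Pow(f, 2))
Function('I')(q) = Mul(Rational(1, 4), Pow(q, -2)) (Function('I')(q) = Pow(Mul(4, Pow(q, 2)), -1) = Mul(Rational(1, 4), Pow(q, -2)))
Add(Add(Add(-85966, Mul(-1, 163138)), Function('X')(Function('I')(17))), x) = Add(Add(Add(-85966, Mul(-1, 163138)), Mul(510, Pow(Mul(Rational(1, 4), Pow(17, -2)), -1))), -317911) = Add(Add(Add(-85966, -163138), Mul(510, Pow(Mul(Rational(1, 4), Rational(1, 289)), -1))), -317911) = Add(Add(-249104, Mul(510, Pow(Rational(1, 1156), -1))), -317911) = Add(Add(-249104, Mul(510, 1156)), -317911) = Add(Add(-249104, 589560), -317911) = Add(340456, -317911) = 22545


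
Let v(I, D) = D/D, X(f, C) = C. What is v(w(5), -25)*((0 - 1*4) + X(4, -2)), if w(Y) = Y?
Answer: -6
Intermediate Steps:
v(I, D) = 1
v(w(5), -25)*((0 - 1*4) + X(4, -2)) = 1*((0 - 1*4) - 2) = 1*((0 - 4) - 2) = 1*(-4 - 2) = 1*(-6) = -6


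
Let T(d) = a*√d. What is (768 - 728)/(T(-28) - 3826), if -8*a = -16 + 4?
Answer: -153040/14638339 - 120*I*√7/14638339 ≈ -0.010455 - 2.1689e-5*I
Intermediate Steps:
a = 3/2 (a = -(-16 + 4)/8 = -⅛*(-12) = 3/2 ≈ 1.5000)
T(d) = 3*√d/2
(768 - 728)/(T(-28) - 3826) = (768 - 728)/(3*√(-28)/2 - 3826) = 40/(3*(2*I*√7)/2 - 3826) = 40/(3*I*√7 - 3826) = 40/(-3826 + 3*I*√7)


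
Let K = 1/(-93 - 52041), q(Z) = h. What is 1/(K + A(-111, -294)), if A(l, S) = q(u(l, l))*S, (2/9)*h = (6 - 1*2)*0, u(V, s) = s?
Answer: -52134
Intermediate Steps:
h = 0 (h = 9*((6 - 1*2)*0)/2 = 9*((6 - 2)*0)/2 = 9*(4*0)/2 = (9/2)*0 = 0)
q(Z) = 0
A(l, S) = 0 (A(l, S) = 0*S = 0)
K = -1/52134 (K = 1/(-52134) = -1/52134 ≈ -1.9181e-5)
1/(K + A(-111, -294)) = 1/(-1/52134 + 0) = 1/(-1/52134) = -52134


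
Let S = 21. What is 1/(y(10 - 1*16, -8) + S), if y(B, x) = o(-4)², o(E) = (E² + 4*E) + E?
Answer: 1/37 ≈ 0.027027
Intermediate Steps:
o(E) = E² + 5*E
y(B, x) = 16 (y(B, x) = (-4*(5 - 4))² = (-4*1)² = (-4)² = 16)
1/(y(10 - 1*16, -8) + S) = 1/(16 + 21) = 1/37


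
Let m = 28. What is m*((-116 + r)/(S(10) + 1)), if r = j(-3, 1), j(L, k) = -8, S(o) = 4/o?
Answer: -2480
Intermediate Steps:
r = -8
m*((-116 + r)/(S(10) + 1)) = 28*((-116 - 8)/(4/10 + 1)) = 28*(-124/(4*(⅒) + 1)) = 28*(-124/(⅖ + 1)) = 28*(-124/7/5) = 28*(-124*5/7) = 28*(-620/7) = -2480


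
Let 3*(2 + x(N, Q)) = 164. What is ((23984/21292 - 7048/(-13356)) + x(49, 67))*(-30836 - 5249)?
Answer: -4977001004860/2539071 ≈ -1.9602e+6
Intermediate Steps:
x(N, Q) = 158/3 (x(N, Q) = -2 + (⅓)*164 = -2 + 164/3 = 158/3)
((23984/21292 - 7048/(-13356)) + x(49, 67))*(-30836 - 5249) = ((23984/21292 - 7048/(-13356)) + 158/3)*(-30836 - 5249) = ((23984*(1/21292) - 7048*(-1/13356)) + 158/3)*(-36085) = ((5996/5323 + 1762/3339) + 158/3)*(-36085) = (29399770/17773497 + 158/3)*(-36085) = (965470612/17773497)*(-36085) = -4977001004860/2539071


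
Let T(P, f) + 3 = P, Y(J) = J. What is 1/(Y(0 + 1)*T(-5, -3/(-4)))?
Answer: -1/8 ≈ -0.12500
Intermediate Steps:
T(P, f) = -3 + P
1/(Y(0 + 1)*T(-5, -3/(-4))) = 1/((0 + 1)*(-3 - 5)) = 1/(1*(-8)) = 1/(-8) = -1/8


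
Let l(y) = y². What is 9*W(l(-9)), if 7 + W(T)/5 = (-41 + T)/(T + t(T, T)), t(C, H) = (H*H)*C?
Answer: -9301535/29529 ≈ -315.00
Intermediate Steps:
t(C, H) = C*H² (t(C, H) = H²*C = C*H²)
W(T) = -35 + 5*(-41 + T)/(T + T³) (W(T) = -35 + 5*((-41 + T)/(T + T*T²)) = -35 + 5*((-41 + T)/(T + T³)) = -35 + 5*(-41 + T)/(T + T³))
9*W(l(-9)) = 9*((-205 - 35*((-9)²)³ - 30*(-9)²)/((-9)² + ((-9)²)³)) = 9*((-205 - 35*81³ - 30*81)/(81 + 81³)) = 9*((-205 - 35*531441 - 2430)/(81 + 531441)) = 9*((-205 - 18600435 - 2430)/531522) = 9*((1/531522)*(-18603070)) = 9*(-9301535/265761) = -9301535/29529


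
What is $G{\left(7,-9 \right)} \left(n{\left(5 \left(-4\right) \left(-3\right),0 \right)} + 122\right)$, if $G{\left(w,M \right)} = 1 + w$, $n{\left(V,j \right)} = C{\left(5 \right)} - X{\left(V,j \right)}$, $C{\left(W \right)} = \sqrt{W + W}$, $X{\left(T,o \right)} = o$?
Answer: $976 + 8 \sqrt{10} \approx 1001.3$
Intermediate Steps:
$C{\left(W \right)} = \sqrt{2} \sqrt{W}$ ($C{\left(W \right)} = \sqrt{2 W} = \sqrt{2} \sqrt{W}$)
$n{\left(V,j \right)} = \sqrt{10} - j$ ($n{\left(V,j \right)} = \sqrt{2} \sqrt{5} - j = \sqrt{10} - j$)
$G{\left(7,-9 \right)} \left(n{\left(5 \left(-4\right) \left(-3\right),0 \right)} + 122\right) = \left(1 + 7\right) \left(\left(\sqrt{10} - 0\right) + 122\right) = 8 \left(\left(\sqrt{10} + 0\right) + 122\right) = 8 \left(\sqrt{10} + 122\right) = 8 \left(122 + \sqrt{10}\right) = 976 + 8 \sqrt{10}$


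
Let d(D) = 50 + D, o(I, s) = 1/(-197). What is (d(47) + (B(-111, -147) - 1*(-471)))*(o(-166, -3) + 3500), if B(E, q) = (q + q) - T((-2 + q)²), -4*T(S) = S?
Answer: 16063258203/788 ≈ 2.0385e+7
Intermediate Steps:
T(S) = -S/4
B(E, q) = 2*q + (-2 + q)²/4 (B(E, q) = (q + q) - (-1)*(-2 + q)²/4 = 2*q + (-2 + q)²/4)
o(I, s) = -1/197
(d(47) + (B(-111, -147) - 1*(-471)))*(o(-166, -3) + 3500) = ((50 + 47) + ((1 - 147 + (¼)*(-147)²) - 1*(-471)))*(-1/197 + 3500) = (97 + ((1 - 147 + (¼)*21609) + 471))*(689499/197) = (97 + ((1 - 147 + 21609/4) + 471))*(689499/197) = (97 + (21025/4 + 471))*(689499/197) = (97 + 22909/4)*(689499/197) = (23297/4)*(689499/197) = 16063258203/788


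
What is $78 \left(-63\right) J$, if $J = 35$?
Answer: $-171990$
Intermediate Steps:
$78 \left(-63\right) J = 78 \left(-63\right) 35 = \left(-4914\right) 35 = -171990$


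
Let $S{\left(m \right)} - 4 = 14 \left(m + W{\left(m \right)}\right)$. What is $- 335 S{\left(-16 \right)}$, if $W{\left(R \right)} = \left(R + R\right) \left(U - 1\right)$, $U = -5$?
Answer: $-826780$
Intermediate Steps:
$W{\left(R \right)} = - 12 R$ ($W{\left(R \right)} = \left(R + R\right) \left(-5 - 1\right) = 2 R \left(-6\right) = - 12 R$)
$S{\left(m \right)} = 4 - 154 m$ ($S{\left(m \right)} = 4 + 14 \left(m - 12 m\right) = 4 + 14 \left(- 11 m\right) = 4 - 154 m$)
$- 335 S{\left(-16 \right)} = - 335 \left(4 - -2464\right) = - 335 \left(4 + 2464\right) = \left(-335\right) 2468 = -826780$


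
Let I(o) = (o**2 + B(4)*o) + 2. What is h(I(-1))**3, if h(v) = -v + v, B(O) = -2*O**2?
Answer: 0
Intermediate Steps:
I(o) = 2 + o**2 - 32*o (I(o) = (o**2 + (-2*4**2)*o) + 2 = (o**2 + (-2*16)*o) + 2 = (o**2 - 32*o) + 2 = 2 + o**2 - 32*o)
h(v) = 0
h(I(-1))**3 = 0**3 = 0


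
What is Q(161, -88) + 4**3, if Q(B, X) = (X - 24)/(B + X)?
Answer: 4560/73 ≈ 62.466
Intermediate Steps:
Q(B, X) = (-24 + X)/(B + X)
Q(161, -88) + 4**3 = (-24 - 88)/(161 - 88) + 4**3 = -112/73 + 64 = 4560/73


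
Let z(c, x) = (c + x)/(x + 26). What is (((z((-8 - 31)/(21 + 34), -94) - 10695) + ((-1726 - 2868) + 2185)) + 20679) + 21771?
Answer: 109759249/3740 ≈ 29347.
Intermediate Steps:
z(c, x) = (c + x)/(26 + x)
(((z((-8 - 31)/(21 + 34), -94) - 10695) + ((-1726 - 2868) + 2185)) + 20679) + 21771 = (((((-8 - 31)/(21 + 34) - 94)/(26 - 94) - 10695) + ((-1726 - 2868) + 2185)) + 20679) + 21771 = ((((-39/55 - 94)/(-68) - 10695) + (-4594 + 2185)) + 20679) + 21771 = (((-(-39*1/55 - 94)/68 - 10695) - 2409) + 20679) + 21771 = (((-(-39/55 - 94)/68 - 10695) - 2409) + 20679) + 21771 = (((-1/68*(-5209/55) - 10695) - 2409) + 20679) + 21771 = (((5209/3740 - 10695) - 2409) + 20679) + 21771 = ((-39994091/3740 - 2409) + 20679) + 21771 = (-49003751/3740 + 20679) + 21771 = 28335709/3740 + 21771 = 109759249/3740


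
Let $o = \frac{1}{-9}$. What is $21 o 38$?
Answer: $- \frac{266}{3} \approx -88.667$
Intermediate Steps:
$o = - \frac{1}{9} \approx -0.11111$
$21 o 38 = 21 \left(- \frac{1}{9}\right) 38 = \left(- \frac{7}{3}\right) 38 = - \frac{266}{3}$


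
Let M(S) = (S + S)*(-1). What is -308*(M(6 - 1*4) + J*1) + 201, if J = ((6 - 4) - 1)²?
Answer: 1125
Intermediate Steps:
J = 1 (J = (2 - 1)² = 1² = 1)
M(S) = -2*S (M(S) = (2*S)*(-1) = -2*S)
-308*(M(6 - 1*4) + J*1) + 201 = -308*(-2*(6 - 1*4) + 1*1) + 201 = -308*(-2*(6 - 4) + 1) + 201 = -308*(-2*2 + 1) + 201 = -308*(-4 + 1) + 201 = -308*(-3) + 201 = 924 + 201 = 1125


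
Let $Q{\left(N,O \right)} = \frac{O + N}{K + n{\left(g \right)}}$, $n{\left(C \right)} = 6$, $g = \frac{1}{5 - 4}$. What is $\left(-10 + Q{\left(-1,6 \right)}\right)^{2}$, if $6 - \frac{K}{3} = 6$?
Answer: $\frac{3025}{36} \approx 84.028$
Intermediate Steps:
$K = 0$ ($K = 18 - 18 = 0$)
$g = 1$ ($g = 1^{-1} = 1$)
$Q{\left(N,O \right)} = \frac{N}{6} + \frac{O}{6}$ ($Q{\left(N,O \right)} = \frac{O + N}{0 + 6} = \frac{N + O}{6} = \left(N + O\right) \frac{1}{6} = \frac{N}{6} + \frac{O}{6}$)
$\left(-10 + Q{\left(-1,6 \right)}\right)^{2} = \left(-10 + \left(\frac{1}{6} \left(-1\right) + \frac{1}{6} \cdot 6\right)\right)^{2} = \left(-10 + \left(- \frac{1}{6} + 1\right)\right)^{2} = \left(-10 + \frac{5}{6}\right)^{2} = \left(- \frac{55}{6}\right)^{2} = \frac{3025}{36}$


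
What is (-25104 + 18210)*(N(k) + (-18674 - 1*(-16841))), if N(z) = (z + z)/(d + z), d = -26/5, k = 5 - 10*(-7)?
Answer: 4405038498/349 ≈ 1.2622e+7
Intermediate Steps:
k = 75 (k = 5 - 1*(-70) = 5 + 70 = 75)
d = -26/5 (d = -26*⅕ = -26/5 ≈ -5.2000)
N(z) = 2*z/(-26/5 + z) (N(z) = (z + z)/(-26/5 + z) = (2*z)/(-26/5 + z) = 2*z/(-26/5 + z))
(-25104 + 18210)*(N(k) + (-18674 - 1*(-16841))) = (-25104 + 18210)*(10*75/(-26 + 5*75) + (-18674 - 1*(-16841))) = -6894*(10*75/(-26 + 375) + (-18674 + 16841)) = -6894*(10*75/349 - 1833) = -6894*(10*75*(1/349) - 1833) = -6894*(750/349 - 1833) = -6894*(-638967/349) = 4405038498/349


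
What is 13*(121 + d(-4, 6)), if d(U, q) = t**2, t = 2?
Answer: 1625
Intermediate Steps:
d(U, q) = 4 (d(U, q) = 2**2 = 4)
13*(121 + d(-4, 6)) = 13*(121 + 4) = 13*125 = 1625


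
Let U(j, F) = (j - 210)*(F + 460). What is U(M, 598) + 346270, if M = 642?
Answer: 803326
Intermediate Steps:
U(j, F) = (-210 + j)*(460 + F)
U(M, 598) + 346270 = (-96600 - 210*598 + 460*642 + 598*642) + 346270 = (-96600 - 125580 + 295320 + 383916) + 346270 = 457056 + 346270 = 803326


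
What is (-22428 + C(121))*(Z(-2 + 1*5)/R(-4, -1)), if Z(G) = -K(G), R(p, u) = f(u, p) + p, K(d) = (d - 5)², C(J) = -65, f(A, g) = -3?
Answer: -89972/7 ≈ -12853.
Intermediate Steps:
K(d) = (-5 + d)²
R(p, u) = -3 + p
Z(G) = -(-5 + G)²
(-22428 + C(121))*(Z(-2 + 1*5)/R(-4, -1)) = (-22428 - 65)*((-(-5 + (-2 + 1*5))²)/(-3 - 4)) = -22493*(-(-5 + (-2 + 5))²)/(-7) = -22493*(-(-5 + 3)²)*(-1)/7 = -22493*(-1*(-2)²)*(-1)/7 = -22493*(-1*4)*(-1)/7 = -(-89972)*(-1)/7 = -22493*4/7 = -89972/7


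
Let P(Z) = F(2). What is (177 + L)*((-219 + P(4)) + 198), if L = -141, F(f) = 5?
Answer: -576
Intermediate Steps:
P(Z) = 5
(177 + L)*((-219 + P(4)) + 198) = (177 - 141)*((-219 + 5) + 198) = 36*(-214 + 198) = 36*(-16) = -576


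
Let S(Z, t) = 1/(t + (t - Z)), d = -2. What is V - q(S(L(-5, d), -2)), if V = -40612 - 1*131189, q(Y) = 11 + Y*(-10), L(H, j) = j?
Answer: -171817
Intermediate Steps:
S(Z, t) = 1/(-Z + 2*t)
q(Y) = 11 - 10*Y
V = -171801 (V = -40612 - 131189 = -171801)
V - q(S(L(-5, d), -2)) = -171801 - (11 - 10/(-1*(-2) + 2*(-2))) = -171801 - (11 - 10/(2 - 4)) = -171801 - (11 - 10/(-2)) = -171801 - (11 - 10*(-½)) = -171801 - (11 + 5) = -171801 - 1*16 = -171801 - 16 = -171817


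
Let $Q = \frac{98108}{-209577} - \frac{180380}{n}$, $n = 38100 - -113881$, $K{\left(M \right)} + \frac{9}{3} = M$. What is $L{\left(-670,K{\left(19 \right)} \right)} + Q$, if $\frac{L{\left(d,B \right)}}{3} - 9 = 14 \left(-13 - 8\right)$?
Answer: $- \frac{27285936392843}{31851722037} \approx -856.66$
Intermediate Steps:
$K{\left(M \right)} = -3 + M$
$n = 151981$ ($n = 38100 + 113881 = 151981$)
$L{\left(d,B \right)} = -855$ ($L{\left(d,B \right)} = 27 + 3 \cdot 14 \left(-13 - 8\right) = 27 + 3 \cdot 14 \left(-21\right) = 27 + 3 \left(-294\right) = 27 - 882 = -855$)
$Q = - \frac{52714051208}{31851722037}$ ($Q = \frac{98108}{-209577} - \frac{180380}{151981} = 98108 \left(- \frac{1}{209577}\right) - \frac{180380}{151981} = - \frac{98108}{209577} - \frac{180380}{151981} = - \frac{52714051208}{31851722037} \approx -1.655$)
$L{\left(-670,K{\left(19 \right)} \right)} + Q = -855 - \frac{52714051208}{31851722037} = - \frac{27285936392843}{31851722037}$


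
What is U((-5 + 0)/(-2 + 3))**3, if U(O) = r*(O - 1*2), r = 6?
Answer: -74088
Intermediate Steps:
U(O) = -12 + 6*O (U(O) = 6*(O - 1*2) = 6*(O - 2) = 6*(-2 + O) = -12 + 6*O)
U((-5 + 0)/(-2 + 3))**3 = (-12 + 6*((-5 + 0)/(-2 + 3)))**3 = (-12 + 6*(-5/1))**3 = (-12 + 6*(-5*1))**3 = (-12 + 6*(-5))**3 = (-12 - 30)**3 = (-42)**3 = -74088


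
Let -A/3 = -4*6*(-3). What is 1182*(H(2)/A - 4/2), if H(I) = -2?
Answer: -42355/18 ≈ -2353.1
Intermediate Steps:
A = -216 (A = -3*(-4*6)*(-3) = -(-72)*(-3) = -3*72 = -216)
1182*(H(2)/A - 4/2) = 1182*(-2/(-216) - 4/2) = 1182*(-2*(-1/216) - 4*½) = 1182*(1/108 - 2) = 1182*(-215/108) = -42355/18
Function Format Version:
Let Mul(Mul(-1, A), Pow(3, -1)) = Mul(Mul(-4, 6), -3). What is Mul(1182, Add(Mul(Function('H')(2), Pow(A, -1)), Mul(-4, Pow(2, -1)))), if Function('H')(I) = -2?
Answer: Rational(-42355, 18) ≈ -2353.1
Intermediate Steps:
A = -216 (A = Mul(-3, Mul(Mul(-4, 6), -3)) = Mul(-3, Mul(-24, -3)) = Mul(-3, 72) = -216)
Mul(1182, Add(Mul(Function('H')(2), Pow(A, -1)), Mul(-4, Pow(2, -1)))) = Mul(1182, Add(Mul(-2, Pow(-216, -1)), Mul(-4, Pow(2, -1)))) = Mul(1182, Add(Mul(-2, Rational(-1, 216)), Mul(-4, Rational(1, 2)))) = Mul(1182, Add(Rational(1, 108), -2)) = Mul(1182, Rational(-215, 108)) = Rational(-42355, 18)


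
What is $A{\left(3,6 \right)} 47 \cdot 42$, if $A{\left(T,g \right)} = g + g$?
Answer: $23688$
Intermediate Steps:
$A{\left(T,g \right)} = 2 g$
$A{\left(3,6 \right)} 47 \cdot 42 = 2 \cdot 6 \cdot 47 \cdot 42 = 12 \cdot 47 \cdot 42 = 564 \cdot 42 = 23688$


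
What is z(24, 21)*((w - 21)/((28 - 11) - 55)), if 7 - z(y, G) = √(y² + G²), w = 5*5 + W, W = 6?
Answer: -35/19 + 15*√113/19 ≈ 6.5501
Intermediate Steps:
w = 31 (w = 5*5 + 6 = 25 + 6 = 31)
z(y, G) = 7 - √(G² + y²) (z(y, G) = 7 - √(y² + G²) = 7 - √(G² + y²))
z(24, 21)*((w - 21)/((28 - 11) - 55)) = (7 - √(21² + 24²))*((31 - 21)/((28 - 11) - 55)) = (7 - √(441 + 576))*(10/(17 - 55)) = (7 - √1017)*(10/(-38)) = (7 - 3*√113)*(10*(-1/38)) = (7 - 3*√113)*(-5/19) = -35/19 + 15*√113/19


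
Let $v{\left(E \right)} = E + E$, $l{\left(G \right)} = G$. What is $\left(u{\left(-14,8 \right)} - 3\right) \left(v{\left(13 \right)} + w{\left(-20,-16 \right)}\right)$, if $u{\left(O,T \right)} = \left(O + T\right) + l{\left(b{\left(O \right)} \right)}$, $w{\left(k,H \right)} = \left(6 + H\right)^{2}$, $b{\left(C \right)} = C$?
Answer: $-2898$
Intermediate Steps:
$v{\left(E \right)} = 2 E$
$u{\left(O,T \right)} = T + 2 O$ ($u{\left(O,T \right)} = \left(O + T\right) + O = T + 2 O$)
$\left(u{\left(-14,8 \right)} - 3\right) \left(v{\left(13 \right)} + w{\left(-20,-16 \right)}\right) = \left(\left(8 + 2 \left(-14\right)\right) - 3\right) \left(2 \cdot 13 + \left(6 - 16\right)^{2}\right) = \left(\left(8 - 28\right) - 3\right) \left(26 + \left(-10\right)^{2}\right) = \left(-20 - 3\right) \left(26 + 100\right) = \left(-23\right) 126 = -2898$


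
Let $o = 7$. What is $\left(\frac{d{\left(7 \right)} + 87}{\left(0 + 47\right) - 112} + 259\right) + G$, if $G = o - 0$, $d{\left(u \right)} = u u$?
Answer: $\frac{17154}{65} \approx 263.91$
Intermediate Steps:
$d{\left(u \right)} = u^{2}$
$G = 7$ ($G = 7 - 0 = 7 + 0 = 7$)
$\left(\frac{d{\left(7 \right)} + 87}{\left(0 + 47\right) - 112} + 259\right) + G = \left(\frac{7^{2} + 87}{\left(0 + 47\right) - 112} + 259\right) + 7 = \left(\frac{49 + 87}{47 - 112} + 259\right) + 7 = \left(\frac{136}{-65} + 259\right) + 7 = \left(136 \left(- \frac{1}{65}\right) + 259\right) + 7 = \left(- \frac{136}{65} + 259\right) + 7 = \frac{16699}{65} + 7 = \frac{17154}{65}$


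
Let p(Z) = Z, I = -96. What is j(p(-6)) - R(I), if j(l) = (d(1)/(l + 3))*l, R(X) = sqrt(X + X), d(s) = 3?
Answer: 6 - 8*I*sqrt(3) ≈ 6.0 - 13.856*I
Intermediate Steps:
R(X) = sqrt(2)*sqrt(X) (R(X) = sqrt(2*X) = sqrt(2)*sqrt(X))
j(l) = 3*l/(3 + l) (j(l) = (3/(l + 3))*l = (3/(3 + l))*l = 3*l/(3 + l))
j(p(-6)) - R(I) = 3*(-6)/(3 - 6) - sqrt(2)*sqrt(-96) = 3*(-6)/(-3) - sqrt(2)*4*I*sqrt(6) = 3*(-6)*(-1/3) - 8*I*sqrt(3) = 6 - 8*I*sqrt(3)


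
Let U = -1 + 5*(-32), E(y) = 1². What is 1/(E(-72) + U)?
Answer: -1/160 ≈ -0.0062500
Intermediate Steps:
E(y) = 1
U = -161 (U = -1 - 160 = -161)
1/(E(-72) + U) = 1/(1 - 161) = 1/(-160) = -1/160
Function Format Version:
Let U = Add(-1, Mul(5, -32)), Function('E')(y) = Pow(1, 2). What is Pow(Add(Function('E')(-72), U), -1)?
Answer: Rational(-1, 160) ≈ -0.0062500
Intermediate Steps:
Function('E')(y) = 1
U = -161 (U = Add(-1, -160) = -161)
Pow(Add(Function('E')(-72), U), -1) = Pow(Add(1, -161), -1) = Pow(-160, -1) = Rational(-1, 160)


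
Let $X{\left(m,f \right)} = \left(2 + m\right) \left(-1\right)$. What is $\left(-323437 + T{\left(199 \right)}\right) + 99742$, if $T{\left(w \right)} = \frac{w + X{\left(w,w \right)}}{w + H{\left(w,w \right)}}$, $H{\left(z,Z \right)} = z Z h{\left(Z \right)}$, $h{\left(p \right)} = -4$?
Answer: $- \frac{35389667473}{158205} \approx -2.237 \cdot 10^{5}$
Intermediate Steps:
$X{\left(m,f \right)} = -2 - m$
$H{\left(z,Z \right)} = - 4 Z z$ ($H{\left(z,Z \right)} = z Z \left(-4\right) = Z z \left(-4\right) = - 4 Z z$)
$T{\left(w \right)} = - \frac{2}{w - 4 w^{2}}$ ($T{\left(w \right)} = \frac{w - \left(2 + w\right)}{w - 4 w w} = - \frac{2}{w - 4 w^{2}}$)
$\left(-323437 + T{\left(199 \right)}\right) + 99742 = \left(-323437 + \frac{2}{199 \left(-1 + 4 \cdot 199\right)}\right) + 99742 = \left(-323437 + 2 \cdot \frac{1}{199} \frac{1}{-1 + 796}\right) + 99742 = \left(-323437 + 2 \cdot \frac{1}{199} \cdot \frac{1}{795}\right) + 99742 = \left(-323437 + \frac{2}{158205}\right) + 99742 = - \frac{51169350583}{158205} + 99742 = - \frac{35389667473}{158205}$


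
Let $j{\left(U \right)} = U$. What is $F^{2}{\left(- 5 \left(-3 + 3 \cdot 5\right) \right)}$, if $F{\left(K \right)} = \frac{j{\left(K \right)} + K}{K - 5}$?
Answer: $\frac{576}{169} \approx 3.4083$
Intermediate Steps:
$F{\left(K \right)} = \frac{2 K}{-5 + K}$ ($F{\left(K \right)} = \frac{K + K}{K - 5} = \frac{2 K}{-5 + K}$)
$F^{2}{\left(- 5 \left(-3 + 3 \cdot 5\right) \right)} = \left(\frac{2 \left(- 5 \left(-3 + 3 \cdot 5\right)\right)}{-5 - 5 \left(-3 + 3 \cdot 5\right)}\right)^{2} = \left(\frac{2 \left(- 5 \left(-3 + 15\right)\right)}{-5 - 5 \left(-3 + 15\right)}\right)^{2} = \left(\frac{2 \left(\left(-5\right) 12\right)}{-5 - 60}\right)^{2} = \left(2 \left(-60\right) \frac{1}{-5 - 60}\right)^{2} = \left(2 \left(-60\right) \frac{1}{-65}\right)^{2} = \left(2 \left(-60\right) \left(- \frac{1}{65}\right)\right)^{2} = \left(\frac{24}{13}\right)^{2} = \frac{576}{169}$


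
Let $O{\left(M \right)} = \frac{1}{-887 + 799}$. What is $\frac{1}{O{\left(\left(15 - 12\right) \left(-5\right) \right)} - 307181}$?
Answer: $- \frac{88}{27031929} \approx -3.2554 \cdot 10^{-6}$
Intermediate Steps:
$O{\left(M \right)} = - \frac{1}{88}$ ($O{\left(M \right)} = \frac{1}{-88} = - \frac{1}{88}$)
$\frac{1}{O{\left(\left(15 - 12\right) \left(-5\right) \right)} - 307181} = \frac{1}{- \frac{1}{88} - 307181} = \frac{1}{- \frac{27031929}{88}} = - \frac{88}{27031929}$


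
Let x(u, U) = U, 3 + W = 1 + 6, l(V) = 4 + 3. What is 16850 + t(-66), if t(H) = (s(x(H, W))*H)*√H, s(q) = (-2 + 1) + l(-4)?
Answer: 16850 - 396*I*√66 ≈ 16850.0 - 3217.1*I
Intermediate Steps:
l(V) = 7
W = 4 (W = -3 + (1 + 6) = -3 + 7 = 4)
s(q) = 6 (s(q) = (-2 + 1) + 7 = -1 + 7 = 6)
t(H) = 6*H^(3/2) (t(H) = (6*H)*√H = 6*H^(3/2))
16850 + t(-66) = 16850 + 6*(-66)^(3/2) = 16850 + 6*(-66*I*√66) = 16850 - 396*I*√66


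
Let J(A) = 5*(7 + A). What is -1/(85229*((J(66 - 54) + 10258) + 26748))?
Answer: -1/3162081129 ≈ -3.1625e-10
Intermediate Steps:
J(A) = 35 + 5*A
-1/(85229*((J(66 - 54) + 10258) + 26748)) = -1/(85229*(((35 + 5*(66 - 54)) + 10258) + 26748)) = -1/(85229*(((35 + 5*12) + 10258) + 26748)) = -1/(85229*(((35 + 60) + 10258) + 26748)) = -1/(85229*((95 + 10258) + 26748)) = -1/(85229*(10353 + 26748)) = -1/(85229*37101) = -1*1/3162081129 = -1/3162081129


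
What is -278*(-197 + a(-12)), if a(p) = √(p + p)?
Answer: 54766 - 556*I*√6 ≈ 54766.0 - 1361.9*I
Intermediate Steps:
a(p) = √2*√p (a(p) = √(2*p) = √2*√p)
-278*(-197 + a(-12)) = -278*(-197 + √2*√(-12)) = -278*(-197 + √2*(2*I*√3)) = -278*(-197 + 2*I*√6) = 54766 - 556*I*√6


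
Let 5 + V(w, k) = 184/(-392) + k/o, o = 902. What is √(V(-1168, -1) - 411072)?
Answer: I*√16388259440982/6314 ≈ 641.15*I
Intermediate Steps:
V(w, k) = -268/49 + k/902 (V(w, k) = -5 + (184/(-392) + k/902) = -5 + (184*(-1/392) + k*(1/902)) = -5 + (-23/49 + k/902) = -268/49 + k/902)
√(V(-1168, -1) - 411072) = √((-268/49 + (1/902)*(-1)) - 411072) = √((-268/49 - 1/902) - 411072) = √(-241785/44198 - 411072) = √(-18168802041/44198) = I*√16388259440982/6314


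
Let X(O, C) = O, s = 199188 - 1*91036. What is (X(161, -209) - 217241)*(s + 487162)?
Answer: -129230763120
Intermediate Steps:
s = 108152 (s = 199188 - 91036 = 108152)
(X(161, -209) - 217241)*(s + 487162) = (161 - 217241)*(108152 + 487162) = -217080*595314 = -129230763120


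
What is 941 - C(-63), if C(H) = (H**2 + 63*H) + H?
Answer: 1004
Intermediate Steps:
C(H) = H**2 + 64*H
941 - C(-63) = 941 - (-63)*(64 - 63) = 941 - (-63) = 941 - 1*(-63) = 941 + 63 = 1004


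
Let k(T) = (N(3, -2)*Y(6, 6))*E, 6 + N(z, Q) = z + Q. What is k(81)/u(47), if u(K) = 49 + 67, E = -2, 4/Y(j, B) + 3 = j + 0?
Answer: 10/87 ≈ 0.11494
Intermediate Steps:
Y(j, B) = 4/(-3 + j) (Y(j, B) = 4/(-3 + (j + 0)) = 4/(-3 + j))
N(z, Q) = -6 + Q + z (N(z, Q) = -6 + (z + Q) = -6 + (Q + z) = -6 + Q + z)
u(K) = 116
k(T) = 40/3 (k(T) = ((-6 - 2 + 3)*(4/(-3 + 6)))*(-2) = -20/3*(-2) = 40/3)
k(81)/u(47) = (40/3)/116 = (40/3)*(1/116) = 10/87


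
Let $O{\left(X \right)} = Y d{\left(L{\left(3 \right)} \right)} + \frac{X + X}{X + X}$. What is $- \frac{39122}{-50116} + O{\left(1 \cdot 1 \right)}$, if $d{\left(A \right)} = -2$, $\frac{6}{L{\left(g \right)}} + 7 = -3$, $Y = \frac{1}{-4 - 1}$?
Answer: $\frac{273211}{125290} \approx 2.1806$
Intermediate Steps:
$Y = - \frac{1}{5}$ ($Y = \frac{1}{-5} = - \frac{1}{5} \approx -0.2$)
$L{\left(g \right)} = - \frac{3}{5}$ ($L{\left(g \right)} = \frac{6}{-7 - 3} = \frac{6}{-10} = 6 \left(- \frac{1}{10}\right) = - \frac{3}{5}$)
$O{\left(X \right)} = \frac{7}{5}$ ($O{\left(X \right)} = \left(- \frac{1}{5}\right) \left(-2\right) + \frac{X + X}{X + X} = \frac{2}{5} + \frac{2 X}{2 X} = \frac{2}{5} + 2 X \frac{1}{2 X} = \frac{2}{5} + 1 = \frac{7}{5}$)
$- \frac{39122}{-50116} + O{\left(1 \cdot 1 \right)} = - \frac{39122}{-50116} + \frac{7}{5} = \left(-39122\right) \left(- \frac{1}{50116}\right) + \frac{7}{5} = \frac{19561}{25058} + \frac{7}{5} = \frac{273211}{125290}$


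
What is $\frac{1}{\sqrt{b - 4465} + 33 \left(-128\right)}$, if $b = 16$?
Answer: $- \frac{1408}{5948875} - \frac{i \sqrt{4449}}{17846625} \approx -0.00023668 - 3.7374 \cdot 10^{-6} i$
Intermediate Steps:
$\frac{1}{\sqrt{b - 4465} + 33 \left(-128\right)} = \frac{1}{\sqrt{16 - 4465} + 33 \left(-128\right)} = \frac{1}{\sqrt{-4449} - 4224} = \frac{1}{i \sqrt{4449} - 4224} = \frac{1}{-4224 + i \sqrt{4449}}$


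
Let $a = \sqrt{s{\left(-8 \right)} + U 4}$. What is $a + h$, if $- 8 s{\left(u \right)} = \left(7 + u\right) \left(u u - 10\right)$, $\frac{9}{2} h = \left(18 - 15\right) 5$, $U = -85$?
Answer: $\frac{10}{3} + \frac{i \sqrt{1333}}{2} \approx 3.3333 + 18.255 i$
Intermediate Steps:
$h = \frac{10}{3}$ ($h = \frac{2 \left(18 - 15\right) 5}{9} = \frac{2 \cdot 3 \cdot 5}{9} = \frac{2}{9} \cdot 15 = \frac{10}{3} \approx 3.3333$)
$s{\left(u \right)} = - \frac{\left(-10 + u^{2}\right) \left(7 + u\right)}{8}$ ($s{\left(u \right)} = - \frac{\left(7 + u\right) \left(u u - 10\right)}{8} = - \frac{\left(7 + u\right) \left(u^{2} - 10\right)}{8} = - \frac{\left(7 + u\right) \left(-10 + u^{2}\right)}{8} = - \frac{\left(-10 + u^{2}\right) \left(7 + u\right)}{8}$)
$a = \frac{i \sqrt{1333}}{2}$ ($a = \sqrt{\left(\frac{35}{4} - \frac{7 \left(-8\right)^{2}}{8} - \frac{\left(-8\right)^{3}}{8} + \frac{5}{4} \left(-8\right)\right) - 340} = \sqrt{\left(\frac{35}{4} - 56 - -64 - 10\right) - 340} = \sqrt{\left(\frac{35}{4} - 56 + 64 - 10\right) - 340} = \sqrt{\frac{27}{4} - 340} = \sqrt{- \frac{1333}{4}} = \frac{i \sqrt{1333}}{2} \approx 18.255 i$)
$a + h = \frac{i \sqrt{1333}}{2} + \frac{10}{3} = \frac{10}{3} + \frac{i \sqrt{1333}}{2}$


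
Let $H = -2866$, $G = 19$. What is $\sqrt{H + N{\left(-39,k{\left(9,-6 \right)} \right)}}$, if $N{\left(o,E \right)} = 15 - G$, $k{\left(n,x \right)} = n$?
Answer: $i \sqrt{2870} \approx 53.572 i$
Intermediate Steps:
$N{\left(o,E \right)} = -4$ ($N{\left(o,E \right)} = 15 - 19 = -4$)
$\sqrt{H + N{\left(-39,k{\left(9,-6 \right)} \right)}} = \sqrt{-2866 - 4} = \sqrt{-2870} = i \sqrt{2870}$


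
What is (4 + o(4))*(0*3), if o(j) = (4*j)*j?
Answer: 0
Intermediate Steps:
o(j) = 4*j**2
(4 + o(4))*(0*3) = (4 + 4*4**2)*(0*3) = (4 + 4*16)*0 = (4 + 64)*0 = 68*0 = 0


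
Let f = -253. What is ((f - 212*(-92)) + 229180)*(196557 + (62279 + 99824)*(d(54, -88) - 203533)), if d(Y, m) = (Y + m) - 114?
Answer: -8202472309404566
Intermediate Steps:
d(Y, m) = -114 + Y + m
((f - 212*(-92)) + 229180)*(196557 + (62279 + 99824)*(d(54, -88) - 203533)) = ((-253 - 212*(-92)) + 229180)*(196557 + (62279 + 99824)*((-114 + 54 - 88) - 203533)) = ((-253 + 19504) + 229180)*(196557 + 162103*(-148 - 203533)) = (19251 + 229180)*(196557 + 162103*(-203681)) = 248431*(196557 - 33017301143) = 248431*(-33017104586) = -8202472309404566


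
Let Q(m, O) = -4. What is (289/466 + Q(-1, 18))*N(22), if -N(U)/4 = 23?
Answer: 72450/233 ≈ 310.94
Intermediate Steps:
N(U) = -92 (N(U) = -4*23 = -92)
(289/466 + Q(-1, 18))*N(22) = (289/466 - 4)*(-92) = -1575/466*(-92) = 72450/233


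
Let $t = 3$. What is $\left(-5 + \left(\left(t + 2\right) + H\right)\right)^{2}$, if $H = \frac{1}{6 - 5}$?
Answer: $1$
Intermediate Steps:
$H = 1$ ($H = 1^{-1} = 1$)
$\left(-5 + \left(\left(t + 2\right) + H\right)\right)^{2} = \left(-5 + \left(\left(3 + 2\right) + 1\right)\right)^{2} = \left(-5 + \left(5 + 1\right)\right)^{2} = \left(-5 + 6\right)^{2} = 1^{2} = 1$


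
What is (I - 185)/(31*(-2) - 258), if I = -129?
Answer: 157/160 ≈ 0.98125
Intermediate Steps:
(I - 185)/(31*(-2) - 258) = (-129 - 185)/(31*(-2) - 258) = -314/(-62 - 258) = -314/(-320) = -314*(-1/320) = 157/160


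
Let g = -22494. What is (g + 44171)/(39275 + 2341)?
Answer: 21677/41616 ≈ 0.52088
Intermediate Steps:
(g + 44171)/(39275 + 2341) = (-22494 + 44171)/(39275 + 2341) = 21677/41616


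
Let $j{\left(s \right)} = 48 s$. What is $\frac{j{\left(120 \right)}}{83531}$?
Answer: $\frac{5760}{83531} \approx 0.068956$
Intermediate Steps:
$\frac{j{\left(120 \right)}}{83531} = \frac{48 \cdot 120}{83531} = 5760 \cdot \frac{1}{83531} = \frac{5760}{83531}$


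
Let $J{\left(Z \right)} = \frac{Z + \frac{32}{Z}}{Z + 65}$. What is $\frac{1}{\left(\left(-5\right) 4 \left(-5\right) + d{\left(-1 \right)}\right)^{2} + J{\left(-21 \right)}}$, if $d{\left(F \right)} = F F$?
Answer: $\frac{84}{856841} \approx 9.8035 \cdot 10^{-5}$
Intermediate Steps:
$d{\left(F \right)} = F^{2}$
$J{\left(Z \right)} = \frac{Z + \frac{32}{Z}}{65 + Z}$
$\frac{1}{\left(\left(-5\right) 4 \left(-5\right) + d{\left(-1 \right)}\right)^{2} + J{\left(-21 \right)}} = \frac{1}{\left(\left(-5\right) 4 \left(-5\right) + \left(-1\right)^{2}\right)^{2} + \frac{32 + \left(-21\right)^{2}}{\left(-21\right) \left(65 - 21\right)}} = \frac{1}{\left(\left(-20\right) \left(-5\right) + 1\right)^{2} - \frac{32 + 441}{21 \cdot 44}} = \frac{1}{\left(100 + 1\right)^{2} - \frac{1}{924} \cdot 473} = \frac{1}{101^{2} - \frac{43}{84}} = \frac{1}{10201 - \frac{43}{84}} = \frac{1}{\frac{856841}{84}} = \frac{84}{856841}$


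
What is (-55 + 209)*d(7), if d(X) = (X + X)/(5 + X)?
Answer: 539/3 ≈ 179.67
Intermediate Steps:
d(X) = 2*X/(5 + X) (d(X) = (2*X)/(5 + X) = 2*X/(5 + X))
(-55 + 209)*d(7) = (-55 + 209)*(2*7/(5 + 7)) = 154*(2*7/12) = 154*(2*7*(1/12)) = 154*(7/6) = 539/3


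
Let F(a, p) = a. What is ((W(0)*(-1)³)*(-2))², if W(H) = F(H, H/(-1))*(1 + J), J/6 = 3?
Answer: 0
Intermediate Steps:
J = 18 (J = 6*3 = 18)
W(H) = 19*H (W(H) = H*(1 + 18) = H*19 = 19*H)
((W(0)*(-1)³)*(-2))² = (((19*0)*(-1)³)*(-2))² = ((0*(-1))*(-2))² = (0*(-2))² = 0² = 0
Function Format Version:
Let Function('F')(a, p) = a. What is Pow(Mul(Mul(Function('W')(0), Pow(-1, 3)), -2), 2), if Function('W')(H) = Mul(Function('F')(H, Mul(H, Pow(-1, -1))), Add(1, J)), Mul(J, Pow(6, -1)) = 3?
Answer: 0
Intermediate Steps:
J = 18 (J = Mul(6, 3) = 18)
Function('W')(H) = Mul(19, H) (Function('W')(H) = Mul(H, Add(1, 18)) = Mul(H, 19) = Mul(19, H))
Pow(Mul(Mul(Function('W')(0), Pow(-1, 3)), -2), 2) = Pow(Mul(Mul(Mul(19, 0), Pow(-1, 3)), -2), 2) = Pow(Mul(Mul(0, -1), -2), 2) = Pow(Mul(0, -2), 2) = Pow(0, 2) = 0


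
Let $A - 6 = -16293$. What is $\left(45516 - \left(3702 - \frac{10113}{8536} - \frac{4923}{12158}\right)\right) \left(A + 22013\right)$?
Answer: $\frac{6212209926394941}{25945172} \approx 2.3944 \cdot 10^{8}$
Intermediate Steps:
$A = -16287$ ($A = 6 - 16293 = -16287$)
$\left(45516 - \left(3702 - \frac{10113}{8536} - \frac{4923}{12158}\right)\right) \left(A + 22013\right) = \left(45516 - \left(3702 - \frac{10113}{8536} - \frac{4923}{12158}\right)\right) \left(-16287 + 22013\right) = \left(45516 - \left(3702 - \frac{10113}{8536} - \frac{4923}{12158}\right)\right) 5726 = \left(45516 - \frac{192015565197}{51890344}\right) 5726 = \frac{2169825332307}{51890344} \cdot 5726 = \frac{6212209926394941}{25945172}$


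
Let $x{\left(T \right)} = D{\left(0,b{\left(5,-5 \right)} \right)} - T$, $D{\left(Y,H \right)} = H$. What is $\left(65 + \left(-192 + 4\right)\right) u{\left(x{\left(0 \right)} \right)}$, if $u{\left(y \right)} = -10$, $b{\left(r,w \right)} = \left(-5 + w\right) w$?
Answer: $1230$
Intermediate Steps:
$b{\left(r,w \right)} = w \left(-5 + w\right)$
$x{\left(T \right)} = 50 - T$ ($x{\left(T \right)} = - 5 \left(-5 - 5\right) - T = \left(-5\right) \left(-10\right) - T = 50 - T$)
$\left(65 + \left(-192 + 4\right)\right) u{\left(x{\left(0 \right)} \right)} = \left(65 + \left(-192 + 4\right)\right) \left(-10\right) = \left(65 - 188\right) \left(-10\right) = \left(-123\right) \left(-10\right) = 1230$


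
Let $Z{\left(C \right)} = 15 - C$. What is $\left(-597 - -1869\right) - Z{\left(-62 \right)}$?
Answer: $1195$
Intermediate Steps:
$\left(-597 - -1869\right) - Z{\left(-62 \right)} = \left(-597 - -1869\right) - \left(15 - -62\right) = \left(-597 + 1869\right) - \left(15 + 62\right) = 1272 - 77 = 1195$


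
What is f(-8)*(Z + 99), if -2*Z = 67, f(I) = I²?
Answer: 4192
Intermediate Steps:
Z = -67/2 (Z = -½*67 = -67/2 ≈ -33.500)
f(-8)*(Z + 99) = (-8)²*(-67/2 + 99) = 64*(131/2) = 4192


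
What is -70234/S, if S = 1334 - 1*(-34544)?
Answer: -35117/17939 ≈ -1.9576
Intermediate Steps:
S = 35878 (S = 1334 + 34544 = 35878)
-70234/S = -70234/35878 = -70234*1/35878 = -35117/17939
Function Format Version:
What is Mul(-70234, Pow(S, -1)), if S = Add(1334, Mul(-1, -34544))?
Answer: Rational(-35117, 17939) ≈ -1.9576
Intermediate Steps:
S = 35878 (S = Add(1334, 34544) = 35878)
Mul(-70234, Pow(S, -1)) = Mul(-70234, Pow(35878, -1)) = Mul(-70234, Rational(1, 35878)) = Rational(-35117, 17939)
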